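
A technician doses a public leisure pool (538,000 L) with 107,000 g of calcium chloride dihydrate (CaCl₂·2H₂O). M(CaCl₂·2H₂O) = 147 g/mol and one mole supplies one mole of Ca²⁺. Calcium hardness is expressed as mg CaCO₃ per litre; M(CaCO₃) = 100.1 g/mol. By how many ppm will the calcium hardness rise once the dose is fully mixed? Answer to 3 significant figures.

135 ppm

Moles of Ca²⁺: 107,000 g ÷ 147 g/mol = 727.9 mol.
As CaCO₃: 727.9 mol × 100.1 g/mol = 72,860 g.
Rise: 72,860 g / 538,000 L × 1000 = 135.4 mg/L.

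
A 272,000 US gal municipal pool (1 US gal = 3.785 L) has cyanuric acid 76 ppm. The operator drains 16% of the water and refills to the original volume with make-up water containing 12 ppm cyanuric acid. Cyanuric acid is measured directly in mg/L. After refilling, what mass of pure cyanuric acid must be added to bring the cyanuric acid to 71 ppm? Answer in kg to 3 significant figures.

5.39 kg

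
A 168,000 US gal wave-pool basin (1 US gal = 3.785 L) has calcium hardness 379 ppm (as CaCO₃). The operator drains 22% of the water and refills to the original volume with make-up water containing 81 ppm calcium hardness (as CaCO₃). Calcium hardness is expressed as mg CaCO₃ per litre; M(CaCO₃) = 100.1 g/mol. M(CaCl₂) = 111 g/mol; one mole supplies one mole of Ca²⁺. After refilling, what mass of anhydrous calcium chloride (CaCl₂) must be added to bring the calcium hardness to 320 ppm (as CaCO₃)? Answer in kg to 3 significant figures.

Volume: 168,000 US gal × 3.785 L/gal = 635,880 L.
After draining 22% and refilling: 379 × 0.78 + 81 × 0.22 = 313.44 ppm.
Deficit to target: 320 − 313.44 = 6.56 mg/L.
As CaCO₃: 6.56 mg/L × 635,880 L = 4171 g; ÷ 100.1 = 41.67 mol Ca²⁺.
Mass: 41.67 × 111 = 4626 g.

4.63 kg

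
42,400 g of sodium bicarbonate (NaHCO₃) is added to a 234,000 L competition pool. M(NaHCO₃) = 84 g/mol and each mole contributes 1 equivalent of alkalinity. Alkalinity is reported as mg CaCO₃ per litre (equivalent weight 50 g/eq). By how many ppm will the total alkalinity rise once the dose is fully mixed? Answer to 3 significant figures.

108 ppm

Moles of NaHCO₃: 42,400 g ÷ 84 g/mol = 504.8 mol → 504.8 eq of alkalinity.
As CaCO₃: 504.8 eq × 50 g/eq = 25,240 g.
Rise: 25,240 g / 234,000 L × 1000 = 107.9 mg/L.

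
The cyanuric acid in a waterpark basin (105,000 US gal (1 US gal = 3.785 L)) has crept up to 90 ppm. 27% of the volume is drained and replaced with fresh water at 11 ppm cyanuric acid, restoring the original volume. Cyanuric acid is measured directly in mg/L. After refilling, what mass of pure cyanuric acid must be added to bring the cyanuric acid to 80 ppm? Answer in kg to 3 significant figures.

Volume: 105,000 US gal × 3.785 L/gal = 397,425 L.
After draining 27% and refilling: 90 × 0.73 + 11 × 0.27 = 68.67 ppm.
Deficit to target: 80 − 68.67 = 11.33 mg/L.
Mass: 11.33 mg/L × 397,425 L = 4503 g cyanuric acid.

4.50 kg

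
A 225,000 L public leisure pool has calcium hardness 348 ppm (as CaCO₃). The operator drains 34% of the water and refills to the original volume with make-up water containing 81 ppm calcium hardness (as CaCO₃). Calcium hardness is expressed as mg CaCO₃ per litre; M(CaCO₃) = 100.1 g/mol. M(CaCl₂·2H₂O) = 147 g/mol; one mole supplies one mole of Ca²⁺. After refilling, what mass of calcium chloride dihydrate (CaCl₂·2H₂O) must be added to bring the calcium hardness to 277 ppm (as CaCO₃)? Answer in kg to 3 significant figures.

6.54 kg

After draining 34% and refilling: 348 × 0.66 + 81 × 0.34 = 257.22 ppm.
Deficit to target: 277 − 257.22 = 19.78 mg/L.
As CaCO₃: 19.78 mg/L × 225,000 L = 4451 g; ÷ 100.1 = 44.46 mol Ca²⁺.
Mass: 44.46 × 147 = 6536 g.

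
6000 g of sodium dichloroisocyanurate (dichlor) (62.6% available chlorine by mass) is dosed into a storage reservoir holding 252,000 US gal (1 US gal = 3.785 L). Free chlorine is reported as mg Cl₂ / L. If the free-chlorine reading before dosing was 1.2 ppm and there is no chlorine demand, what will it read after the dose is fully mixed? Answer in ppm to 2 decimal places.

5.14 ppm

Volume: 252,000 US gal × 3.785 L/gal = 953,820 L.
Available chlorine delivered: 6000 g × 0.626 = 3756 g as Cl₂.
Concentration rise: 3756 g / 953,820 L = 3.938 mg/L = 3.94 ppm.
Final FC: 1.2 + 3.94 = 5.14 ppm.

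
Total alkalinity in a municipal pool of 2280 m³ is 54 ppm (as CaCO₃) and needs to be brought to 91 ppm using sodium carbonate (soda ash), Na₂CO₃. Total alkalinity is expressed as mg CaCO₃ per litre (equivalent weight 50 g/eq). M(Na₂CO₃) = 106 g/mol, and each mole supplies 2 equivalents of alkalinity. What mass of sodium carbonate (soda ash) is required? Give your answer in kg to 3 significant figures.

Volume: 2280 m³ = 2,280,000 L.
Alkalinity to add: (91 − 54) = 37 mg/L as CaCO₃ × 2,280,000 L = 84,360 g as CaCO₃.
Equivalents: 84,360 g ÷ 50 g/eq = 1687 eq.
Each mole of Na₂CO₃ supplies 2 eq, so 1687 / 2 = 843.6 mol.
Mass: 843.6 mol × 106 g/mol = 89,420 g.

89.4 kg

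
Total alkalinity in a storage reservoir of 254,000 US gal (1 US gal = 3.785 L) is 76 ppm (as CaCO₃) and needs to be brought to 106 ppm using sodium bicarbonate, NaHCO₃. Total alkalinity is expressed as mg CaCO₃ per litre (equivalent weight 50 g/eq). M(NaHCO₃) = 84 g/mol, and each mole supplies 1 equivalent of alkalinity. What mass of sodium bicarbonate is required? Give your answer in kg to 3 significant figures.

Volume: 254,000 US gal × 3.785 L/gal = 961,390 L.
Alkalinity to add: (106 − 76) = 30 mg/L as CaCO₃ × 961,390 L = 28,840 g as CaCO₃.
Equivalents: 28,840 g ÷ 50 g/eq = 576.8 eq.
NaHCO₃ supplies 1 eq per mole → 576.8 mol.
Mass: 576.8 mol × 84 g/mol = 48,450 g.

48.5 kg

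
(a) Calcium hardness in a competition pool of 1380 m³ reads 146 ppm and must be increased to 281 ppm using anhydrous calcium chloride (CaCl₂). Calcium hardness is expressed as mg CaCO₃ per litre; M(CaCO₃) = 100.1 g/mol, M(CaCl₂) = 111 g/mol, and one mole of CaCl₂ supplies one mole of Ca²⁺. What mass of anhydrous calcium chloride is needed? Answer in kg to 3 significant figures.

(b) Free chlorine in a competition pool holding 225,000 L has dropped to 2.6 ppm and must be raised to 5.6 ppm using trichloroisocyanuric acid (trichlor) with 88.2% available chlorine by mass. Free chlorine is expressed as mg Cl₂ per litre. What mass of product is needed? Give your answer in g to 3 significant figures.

(a) 207 kg; (b) 765 g

(a) Volume: 1380 m³ = 1,380,000 L.
(a) Hardness to add: (281 − 146) = 135 mg/L as CaCO₃ × 1,380,000 L = 186,300 g as CaCO₃.
(a) Moles of Ca²⁺ (1 mol Ca²⁺ ≡ 1 mol CaCO₃): 186,300 / 100.1 g/mol = 1861 mol.
(a) Mass of CaCl₂: 1861 × 111 = 206,600 g.

(b) Chlorine deficit: 5.6 − 2.6 = 3 ppm = 3 mg/L as Cl₂.
(b) Cl₂ equivalent needed: 3 mg/L × 225,000 L = 675,000 mg = 675 g.
(b) Product at 88.2% available chlorine: 675 / 0.882 = 765.3 g.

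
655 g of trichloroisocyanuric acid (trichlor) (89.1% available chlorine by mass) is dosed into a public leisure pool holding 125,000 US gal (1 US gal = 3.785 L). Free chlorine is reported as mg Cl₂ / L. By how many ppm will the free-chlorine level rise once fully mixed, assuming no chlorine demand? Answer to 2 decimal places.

1.23 ppm

Volume: 125,000 US gal × 3.785 L/gal = 473,125 L.
Available chlorine delivered: 655 g × 0.891 = 583.6 g as Cl₂.
Concentration rise: 583.6 g / 473,125 L = 1.234 mg/L = 1.23 ppm.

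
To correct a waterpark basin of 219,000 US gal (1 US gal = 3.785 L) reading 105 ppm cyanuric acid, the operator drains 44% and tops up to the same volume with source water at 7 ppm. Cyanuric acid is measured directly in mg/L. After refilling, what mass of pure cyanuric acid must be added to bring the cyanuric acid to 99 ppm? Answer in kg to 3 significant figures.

30.8 kg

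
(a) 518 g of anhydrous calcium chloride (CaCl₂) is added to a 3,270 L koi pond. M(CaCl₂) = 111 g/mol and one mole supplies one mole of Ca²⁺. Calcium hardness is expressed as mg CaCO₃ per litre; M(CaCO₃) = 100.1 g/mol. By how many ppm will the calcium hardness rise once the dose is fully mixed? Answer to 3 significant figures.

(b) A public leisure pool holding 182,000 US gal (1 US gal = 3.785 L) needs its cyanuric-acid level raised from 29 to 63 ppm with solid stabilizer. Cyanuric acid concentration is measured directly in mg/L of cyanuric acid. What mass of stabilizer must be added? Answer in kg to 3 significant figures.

(a) 143 ppm; (b) 23.4 kg

(a) Moles of Ca²⁺: 518 g ÷ 111 g/mol = 4.667 mol.
(a) As CaCO₃: 4.667 mol × 100.1 g/mol = 467.1 g.
(a) Rise: 467.1 g / 3,270 L × 1000 = 142.9 mg/L.

(b) Volume: 182,000 US gal × 3.785 L/gal = 688,870 L.
(b) CYA to add: (63 − 29) = 34 mg/L × 688,870 L = 23,420 g cyanuric acid.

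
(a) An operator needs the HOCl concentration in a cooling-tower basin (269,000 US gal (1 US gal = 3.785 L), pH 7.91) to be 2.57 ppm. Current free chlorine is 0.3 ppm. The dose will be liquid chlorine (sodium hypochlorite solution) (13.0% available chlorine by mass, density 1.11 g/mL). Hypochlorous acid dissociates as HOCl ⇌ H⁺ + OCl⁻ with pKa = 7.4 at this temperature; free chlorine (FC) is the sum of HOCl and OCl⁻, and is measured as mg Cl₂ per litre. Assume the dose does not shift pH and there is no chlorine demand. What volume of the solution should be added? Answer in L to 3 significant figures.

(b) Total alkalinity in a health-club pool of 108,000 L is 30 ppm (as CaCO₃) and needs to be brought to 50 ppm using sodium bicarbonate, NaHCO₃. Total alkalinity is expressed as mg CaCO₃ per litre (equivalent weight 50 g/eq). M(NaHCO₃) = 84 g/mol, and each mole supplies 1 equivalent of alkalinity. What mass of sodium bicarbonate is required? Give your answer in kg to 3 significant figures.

(a) 74.7 L; (b) 3.63 kg

(a) Volume: 269,000 US gal × 3.785 L/gal = 1,018,165 L.
(a) [OCl⁻]/[HOCl] = 10^(pH − pKa) = 10^(7.91 − 7.4) = 3.236; fraction as HOCl = 1/(1 + 3.236) = 0.2361.
(a) Free chlorine required for 2.57 ppm HOCl: 2.57 / 0.2361 = 10.89 ppm.
(a) FC to add: 10.89 − 0.3 = 10.59 mg/L as Cl₂.
(a) Cl₂ equivalent: 10.59 mg/L × 1,018,165 L = 10,780 g.
(a) Product at 13.0% available Cl: 10,780 / 0.13 = 82,910 g.
(a) Volume: 82,910 g ÷ 1.11 g/mL = 74,700 mL.

(b) Alkalinity to add: (50 − 30) = 20 mg/L as CaCO₃ × 108,000 L = 2160 g as CaCO₃.
(b) Equivalents: 2160 g ÷ 50 g/eq = 43.2 eq.
(b) NaHCO₃ supplies 1 eq per mole → 43.2 mol.
(b) Mass: 43.2 mol × 84 g/mol = 3629 g.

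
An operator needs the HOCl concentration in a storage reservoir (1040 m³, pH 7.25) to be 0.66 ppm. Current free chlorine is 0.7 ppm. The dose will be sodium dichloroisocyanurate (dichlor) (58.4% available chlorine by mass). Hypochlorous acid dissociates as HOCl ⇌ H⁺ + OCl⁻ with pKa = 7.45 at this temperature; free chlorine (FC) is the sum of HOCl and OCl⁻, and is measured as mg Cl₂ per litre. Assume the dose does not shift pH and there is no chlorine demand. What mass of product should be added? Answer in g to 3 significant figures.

Volume: 1040 m³ = 1,040,000 L.
[OCl⁻]/[HOCl] = 10^(pH − pKa) = 10^(7.25 − 7.45) = 0.631; fraction as HOCl = 1/(1 + 0.631) = 0.6131.
Free chlorine required for 0.66 ppm HOCl: 0.66 / 0.6131 = 1.076 ppm.
FC to add: 1.076 − 0.7 = 0.3764 mg/L as Cl₂.
Cl₂ equivalent: 0.3764 mg/L × 1,040,000 L = 391.5 g.
Product at 58.4% available Cl: 391.5 / 0.584 = 670.4 g.

670 g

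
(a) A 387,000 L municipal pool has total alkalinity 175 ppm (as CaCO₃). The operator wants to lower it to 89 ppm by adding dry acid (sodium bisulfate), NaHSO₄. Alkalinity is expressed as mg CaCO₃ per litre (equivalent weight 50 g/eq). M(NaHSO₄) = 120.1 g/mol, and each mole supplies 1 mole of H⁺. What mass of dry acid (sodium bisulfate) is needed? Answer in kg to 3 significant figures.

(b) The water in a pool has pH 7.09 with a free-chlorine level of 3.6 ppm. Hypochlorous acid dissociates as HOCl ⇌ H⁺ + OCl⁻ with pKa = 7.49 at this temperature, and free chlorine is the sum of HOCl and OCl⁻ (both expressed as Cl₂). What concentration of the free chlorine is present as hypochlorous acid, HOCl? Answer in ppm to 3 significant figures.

(a) Alkalinity to neutralize: (175 − 89) = 86 mg/L as CaCO₃ × 387,000 L = 33,280 g as CaCO₃.
(a) Equivalents of H⁺ required: 33,280 ÷ 50 g/eq = 665.6 eq = 665.6 mol NaHSO₄.
(a) Mass of NaHSO₄: 665.6 × 120.1 = 79,940 g.

(b) [OCl⁻]/[HOCl] = 10^(pH − pKa) = 10^(7.09 − 7.49) = 10^-0.40 = 0.3981.
(b) Fraction as HOCl = 1 / (1 + 0.3981) = 0.7153.
(b) HOCl = 0.7153 × 3.6 ppm = 2.575 ppm.

(a) 79.9 kg; (b) 2.57 ppm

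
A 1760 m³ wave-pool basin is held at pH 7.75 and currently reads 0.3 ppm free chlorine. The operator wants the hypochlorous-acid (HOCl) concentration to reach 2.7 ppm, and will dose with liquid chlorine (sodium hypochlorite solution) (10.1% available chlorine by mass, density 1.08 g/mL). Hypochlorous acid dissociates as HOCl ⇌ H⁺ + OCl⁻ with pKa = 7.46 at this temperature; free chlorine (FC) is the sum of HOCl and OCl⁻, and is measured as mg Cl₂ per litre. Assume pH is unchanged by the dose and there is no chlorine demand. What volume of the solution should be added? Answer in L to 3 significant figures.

124 L

Volume: 1760 m³ = 1,760,000 L.
[OCl⁻]/[HOCl] = 10^(pH − pKa) = 10^(7.75 − 7.46) = 1.95; fraction as HOCl = 1/(1 + 1.95) = 0.339.
Free chlorine required for 2.7 ppm HOCl: 2.7 / 0.339 = 7.965 ppm.
FC to add: 7.965 − 0.3 = 7.665 mg/L as Cl₂.
Cl₂ equivalent: 7.665 mg/L × 1,760,000 L = 13,490 g.
Product at 10.1% available Cl: 13,490 / 0.101 = 133,600 g.
Volume: 133,600 g ÷ 1.08 g/mL = 123,700 mL.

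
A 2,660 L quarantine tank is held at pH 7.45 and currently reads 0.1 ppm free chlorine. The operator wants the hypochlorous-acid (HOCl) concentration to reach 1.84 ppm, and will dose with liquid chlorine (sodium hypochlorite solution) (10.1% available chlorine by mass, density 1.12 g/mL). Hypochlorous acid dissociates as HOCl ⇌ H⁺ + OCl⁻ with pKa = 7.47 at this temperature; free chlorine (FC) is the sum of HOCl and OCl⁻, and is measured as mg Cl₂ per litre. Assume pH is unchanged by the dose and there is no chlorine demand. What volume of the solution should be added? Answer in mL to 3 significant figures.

82.2 mL

[OCl⁻]/[HOCl] = 10^(pH − pKa) = 10^(7.45 − 7.47) = 0.955; fraction as HOCl = 1/(1 + 0.955) = 0.5115.
Free chlorine required for 1.84 ppm HOCl: 1.84 / 0.5115 = 3.597 ppm.
FC to add: 3.597 − 0.1 = 3.497 mg/L as Cl₂.
Cl₂ equivalent: 3.497 mg/L × 2,660 L = 9.303 g.
Product at 10.1% available Cl: 9.303 / 0.101 = 92.1 g.
Volume: 92.1 g ÷ 1.12 g/mL = 82.24 mL.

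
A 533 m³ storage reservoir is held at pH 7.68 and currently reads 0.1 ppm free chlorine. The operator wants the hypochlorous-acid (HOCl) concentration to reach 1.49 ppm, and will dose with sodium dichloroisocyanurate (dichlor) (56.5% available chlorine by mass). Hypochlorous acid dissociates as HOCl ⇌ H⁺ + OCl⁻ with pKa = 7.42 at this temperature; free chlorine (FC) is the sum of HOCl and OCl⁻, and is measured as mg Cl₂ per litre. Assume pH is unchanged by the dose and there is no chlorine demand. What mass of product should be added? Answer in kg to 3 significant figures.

3.87 kg

Volume: 533 m³ = 533,000 L.
[OCl⁻]/[HOCl] = 10^(pH − pKa) = 10^(7.68 − 7.42) = 1.82; fraction as HOCl = 1/(1 + 1.82) = 0.3546.
Free chlorine required for 1.49 ppm HOCl: 1.49 / 0.3546 = 4.201 ppm.
FC to add: 4.201 − 0.1 = 4.101 mg/L as Cl₂.
Cl₂ equivalent: 4.101 mg/L × 533,000 L = 2186 g.
Product at 56.5% available Cl: 2186 / 0.565 = 3869 g.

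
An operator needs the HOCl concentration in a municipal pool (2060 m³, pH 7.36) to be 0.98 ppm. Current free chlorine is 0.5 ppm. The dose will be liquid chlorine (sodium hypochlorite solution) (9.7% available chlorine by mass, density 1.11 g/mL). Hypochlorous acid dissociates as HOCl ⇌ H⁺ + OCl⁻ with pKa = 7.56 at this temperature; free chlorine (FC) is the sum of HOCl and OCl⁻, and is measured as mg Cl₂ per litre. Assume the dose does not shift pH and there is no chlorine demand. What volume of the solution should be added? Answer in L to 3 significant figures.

Volume: 2060 m³ = 2,060,000 L.
[OCl⁻]/[HOCl] = 10^(pH − pKa) = 10^(7.36 − 7.56) = 0.631; fraction as HOCl = 1/(1 + 0.631) = 0.6131.
Free chlorine required for 0.98 ppm HOCl: 0.98 / 0.6131 = 1.598 ppm.
FC to add: 1.598 − 0.5 = 1.098 mg/L as Cl₂.
Cl₂ equivalent: 1.098 mg/L × 2,060,000 L = 2263 g.
Product at 9.7% available Cl: 2263 / 0.097 = 23,330 g.
Volume: 23,330 g ÷ 1.11 g/mL = 21,010 mL.

21.0 L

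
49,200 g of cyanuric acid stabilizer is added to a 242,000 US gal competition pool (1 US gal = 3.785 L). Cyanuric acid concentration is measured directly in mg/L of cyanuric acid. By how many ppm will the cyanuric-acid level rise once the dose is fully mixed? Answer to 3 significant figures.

Volume: 242,000 US gal × 3.785 L/gal = 915,970 L.
Rise: 49,200 g / 915,970 L × 1000 = 53.71 mg/L.

53.7 ppm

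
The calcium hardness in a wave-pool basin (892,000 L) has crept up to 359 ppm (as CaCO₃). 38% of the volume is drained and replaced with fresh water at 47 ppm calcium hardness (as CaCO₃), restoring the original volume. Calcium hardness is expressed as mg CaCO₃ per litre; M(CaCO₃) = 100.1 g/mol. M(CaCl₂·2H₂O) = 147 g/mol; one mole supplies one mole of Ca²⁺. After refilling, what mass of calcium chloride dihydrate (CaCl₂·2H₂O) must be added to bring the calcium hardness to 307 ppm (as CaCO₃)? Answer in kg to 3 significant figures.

After draining 38% and refilling: 359 × 0.62 + 47 × 0.38 = 240.44 ppm.
Deficit to target: 307 − 240.44 = 66.56 mg/L.
As CaCO₃: 66.56 mg/L × 892,000 L = 59,370 g; ÷ 100.1 = 593.1 mol Ca²⁺.
Mass: 593.1 × 147 = 87,190 g.

87.2 kg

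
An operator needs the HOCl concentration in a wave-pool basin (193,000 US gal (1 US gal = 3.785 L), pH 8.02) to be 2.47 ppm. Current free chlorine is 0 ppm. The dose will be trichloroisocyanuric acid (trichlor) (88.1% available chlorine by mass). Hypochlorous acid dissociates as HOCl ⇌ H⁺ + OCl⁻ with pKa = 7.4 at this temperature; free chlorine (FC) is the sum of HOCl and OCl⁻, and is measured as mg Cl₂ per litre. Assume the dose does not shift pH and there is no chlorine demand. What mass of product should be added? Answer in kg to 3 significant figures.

10.6 kg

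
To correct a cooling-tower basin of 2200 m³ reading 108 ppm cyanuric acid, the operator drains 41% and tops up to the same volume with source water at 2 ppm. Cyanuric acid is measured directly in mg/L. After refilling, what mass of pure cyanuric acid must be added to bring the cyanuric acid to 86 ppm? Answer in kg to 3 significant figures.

47.2 kg

Volume: 2200 m³ = 2,200,000 L.
After draining 41% and refilling: 108 × 0.59 + 2 × 0.41 = 64.54 ppm.
Deficit to target: 86 − 64.54 = 21.46 mg/L.
Mass: 21.46 mg/L × 2,200,000 L = 47,210 g cyanuric acid.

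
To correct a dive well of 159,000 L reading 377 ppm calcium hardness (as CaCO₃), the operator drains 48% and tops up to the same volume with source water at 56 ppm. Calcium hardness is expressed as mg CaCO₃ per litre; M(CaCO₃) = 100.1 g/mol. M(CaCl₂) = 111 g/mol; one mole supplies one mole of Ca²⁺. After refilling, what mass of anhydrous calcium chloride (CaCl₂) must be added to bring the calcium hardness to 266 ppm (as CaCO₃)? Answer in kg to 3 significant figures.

7.60 kg

After draining 48% and refilling: 377 × 0.52 + 56 × 0.48 = 222.92 ppm.
Deficit to target: 266 − 222.92 = 43.08 mg/L.
As CaCO₃: 43.08 mg/L × 159,000 L = 6850 g; ÷ 100.1 = 68.43 mol Ca²⁺.
Mass: 68.43 × 111 = 7596 g.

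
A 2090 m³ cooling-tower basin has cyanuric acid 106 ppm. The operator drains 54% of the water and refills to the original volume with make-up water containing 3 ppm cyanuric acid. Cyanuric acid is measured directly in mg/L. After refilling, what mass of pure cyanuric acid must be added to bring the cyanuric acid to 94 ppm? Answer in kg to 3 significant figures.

Volume: 2090 m³ = 2,090,000 L.
After draining 54% and refilling: 106 × 0.46 + 3 × 0.54 = 50.38 ppm.
Deficit to target: 94 − 50.38 = 43.62 mg/L.
Mass: 43.62 mg/L × 2,090,000 L = 91,170 g cyanuric acid.

91.2 kg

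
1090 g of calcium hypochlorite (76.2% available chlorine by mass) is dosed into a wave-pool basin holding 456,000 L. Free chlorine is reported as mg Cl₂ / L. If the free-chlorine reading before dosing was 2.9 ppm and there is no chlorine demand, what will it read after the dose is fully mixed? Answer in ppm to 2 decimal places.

4.72 ppm

Available chlorine delivered: 1090 g × 0.762 = 830.6 g as Cl₂.
Concentration rise: 830.6 g / 456,000 L = 1.821 mg/L = 1.82 ppm.
Final FC: 2.9 + 1.82 = 4.72 ppm.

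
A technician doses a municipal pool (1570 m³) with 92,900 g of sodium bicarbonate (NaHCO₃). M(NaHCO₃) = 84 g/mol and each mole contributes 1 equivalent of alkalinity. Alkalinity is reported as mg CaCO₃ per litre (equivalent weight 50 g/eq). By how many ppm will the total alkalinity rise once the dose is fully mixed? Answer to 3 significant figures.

35.2 ppm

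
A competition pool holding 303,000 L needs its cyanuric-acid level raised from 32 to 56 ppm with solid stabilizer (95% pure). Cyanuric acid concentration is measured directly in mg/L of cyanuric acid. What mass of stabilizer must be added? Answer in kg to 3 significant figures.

CYA to add: (56 − 32) = 24 mg/L × 303,000 L = 7272 g cyanuric acid.
At 95% purity: 7272 / 0.95 = 7655 g product.

7.65 kg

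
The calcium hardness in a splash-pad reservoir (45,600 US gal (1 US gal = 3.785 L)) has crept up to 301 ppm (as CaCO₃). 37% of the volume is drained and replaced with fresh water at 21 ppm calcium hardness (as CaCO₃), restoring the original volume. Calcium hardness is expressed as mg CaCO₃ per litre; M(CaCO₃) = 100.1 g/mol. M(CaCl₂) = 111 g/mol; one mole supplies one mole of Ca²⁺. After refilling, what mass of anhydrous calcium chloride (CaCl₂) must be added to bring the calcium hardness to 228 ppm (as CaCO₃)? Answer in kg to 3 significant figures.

Volume: 45,600 US gal × 3.785 L/gal = 172,596 L.
After draining 37% and refilling: 301 × 0.63 + 21 × 0.37 = 197.4 ppm.
Deficit to target: 228 − 197.4 = 30.6 mg/L.
As CaCO₃: 30.6 mg/L × 172,596 L = 5281 g; ÷ 100.1 = 52.76 mol Ca²⁺.
Mass: 52.76 × 111 = 5857 g.

5.86 kg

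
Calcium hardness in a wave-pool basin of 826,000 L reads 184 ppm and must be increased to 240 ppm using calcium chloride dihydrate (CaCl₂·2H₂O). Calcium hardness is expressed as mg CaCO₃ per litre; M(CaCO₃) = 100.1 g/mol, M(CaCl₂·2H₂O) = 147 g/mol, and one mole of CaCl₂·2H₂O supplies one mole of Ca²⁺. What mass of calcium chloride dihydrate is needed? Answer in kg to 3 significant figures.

Hardness to add: (240 − 184) = 56 mg/L as CaCO₃ × 826,000 L = 46,260 g as CaCO₃.
Moles of Ca²⁺ (1 mol Ca²⁺ ≡ 1 mol CaCO₃): 46,260 / 100.1 g/mol = 462.1 mol.
Mass of CaCl₂·2H₂O: 462.1 × 147 = 67,930 g.

67.9 kg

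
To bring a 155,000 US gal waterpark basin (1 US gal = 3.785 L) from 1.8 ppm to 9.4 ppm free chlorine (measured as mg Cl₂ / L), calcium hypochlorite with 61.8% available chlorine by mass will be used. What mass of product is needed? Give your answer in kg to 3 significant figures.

7.21 kg

Volume: 155,000 US gal × 3.785 L/gal = 586,675 L.
Chlorine deficit: 9.4 − 1.8 = 7.6 ppm = 7.6 mg/L as Cl₂.
Cl₂ equivalent needed: 7.6 mg/L × 586,675 L = 4,459,000 mg = 4459 g.
Product at 61.8% available chlorine: 4459 / 0.618 = 7215 g.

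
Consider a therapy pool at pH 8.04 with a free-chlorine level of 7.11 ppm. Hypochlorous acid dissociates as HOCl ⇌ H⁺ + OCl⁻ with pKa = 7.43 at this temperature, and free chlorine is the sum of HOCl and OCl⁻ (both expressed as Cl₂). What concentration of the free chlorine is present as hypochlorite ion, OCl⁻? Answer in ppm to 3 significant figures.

5.71 ppm

[OCl⁻]/[HOCl] = 10^(pH − pKa) = 10^(8.04 − 7.43) = 10^0.61 = 4.074.
Fraction as HOCl = 1 / (1 + 4.074) = 0.1971.
OCl⁻ = (1 − 0.1971) × 7.11 ppm = 5.709 ppm.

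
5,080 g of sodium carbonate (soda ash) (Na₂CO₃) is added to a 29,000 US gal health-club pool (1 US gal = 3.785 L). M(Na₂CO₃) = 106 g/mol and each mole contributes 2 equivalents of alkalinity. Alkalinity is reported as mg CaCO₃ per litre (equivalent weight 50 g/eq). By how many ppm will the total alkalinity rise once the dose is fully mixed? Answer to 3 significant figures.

43.7 ppm

Volume: 29,000 US gal × 3.785 L/gal = 109,765 L.
Moles of Na₂CO₃: 5,080 g ÷ 106 g/mol = 47.92 mol → 95.85 eq of alkalinity.
As CaCO₃: 95.85 eq × 50 g/eq = 4792 g.
Rise: 4792 g / 109,765 L × 1000 = 43.66 mg/L.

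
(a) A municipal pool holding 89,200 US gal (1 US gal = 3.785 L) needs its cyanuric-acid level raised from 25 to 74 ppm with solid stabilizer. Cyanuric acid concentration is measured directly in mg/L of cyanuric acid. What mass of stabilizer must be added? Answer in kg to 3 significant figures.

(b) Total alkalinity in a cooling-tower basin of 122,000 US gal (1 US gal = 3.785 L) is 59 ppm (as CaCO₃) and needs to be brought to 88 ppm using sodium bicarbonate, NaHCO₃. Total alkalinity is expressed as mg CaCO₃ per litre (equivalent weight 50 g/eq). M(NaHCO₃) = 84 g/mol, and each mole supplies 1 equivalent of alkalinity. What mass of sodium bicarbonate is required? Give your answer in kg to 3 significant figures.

(a) 16.5 kg; (b) 22.5 kg

(a) Volume: 89,200 US gal × 3.785 L/gal = 337,622 L.
(a) CYA to add: (74 − 25) = 49 mg/L × 337,622 L = 16,540 g cyanuric acid.

(b) Volume: 122,000 US gal × 3.785 L/gal = 461,770 L.
(b) Alkalinity to add: (88 − 59) = 29 mg/L as CaCO₃ × 461,770 L = 13,390 g as CaCO₃.
(b) Equivalents: 13,390 g ÷ 50 g/eq = 267.8 eq.
(b) NaHCO₃ supplies 1 eq per mole → 267.8 mol.
(b) Mass: 267.8 mol × 84 g/mol = 22,500 g.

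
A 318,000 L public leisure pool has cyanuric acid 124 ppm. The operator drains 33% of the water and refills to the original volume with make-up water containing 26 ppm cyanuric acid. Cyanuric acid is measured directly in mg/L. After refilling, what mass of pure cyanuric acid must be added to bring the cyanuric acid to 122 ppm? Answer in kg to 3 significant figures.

After draining 33% and refilling: 124 × 0.67 + 26 × 0.33 = 91.66 ppm.
Deficit to target: 122 − 91.66 = 30.34 mg/L.
Mass: 30.34 mg/L × 318,000 L = 9648 g cyanuric acid.

9.65 kg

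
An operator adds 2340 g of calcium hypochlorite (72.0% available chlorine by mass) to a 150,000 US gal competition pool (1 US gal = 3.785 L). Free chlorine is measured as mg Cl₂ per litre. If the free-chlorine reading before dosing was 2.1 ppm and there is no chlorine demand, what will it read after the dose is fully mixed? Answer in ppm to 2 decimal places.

5.07 ppm

Volume: 150,000 US gal × 3.785 L/gal = 567,750 L.
Available chlorine delivered: 2340 g × 0.72 = 1685 g as Cl₂.
Concentration rise: 1685 g / 567,750 L = 2.968 mg/L = 2.97 ppm.
Final FC: 2.1 + 2.97 = 5.07 ppm.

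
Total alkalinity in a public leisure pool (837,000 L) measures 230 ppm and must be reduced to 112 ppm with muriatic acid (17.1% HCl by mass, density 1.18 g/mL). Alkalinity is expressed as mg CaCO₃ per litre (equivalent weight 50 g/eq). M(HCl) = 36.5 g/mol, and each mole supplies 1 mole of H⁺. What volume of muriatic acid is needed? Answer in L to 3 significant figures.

357 L

Alkalinity to neutralize: (230 − 112) = 118 mg/L as CaCO₃ × 837,000 L = 98,770 g as CaCO₃.
Equivalents of H⁺ required: 98,770 ÷ 50 g/eq = 1975 eq = 1975 mol HCl.
Mass of HCl: 1975 × 36.5 = 72,100 g.
Mass of 17.1% solution: 72,100 / 0.171 = 421,600 g.
Volume: 421,600 g ÷ 1.18 g/mL = 357,300 mL.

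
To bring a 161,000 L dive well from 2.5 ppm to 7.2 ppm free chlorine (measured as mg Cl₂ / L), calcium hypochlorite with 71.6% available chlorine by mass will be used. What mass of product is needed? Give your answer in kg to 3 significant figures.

1.06 kg

Chlorine deficit: 7.2 − 2.5 = 4.7 ppm = 4.7 mg/L as Cl₂.
Cl₂ equivalent needed: 4.7 mg/L × 161,000 L = 756,700 mg = 756.7 g.
Product at 71.6% available chlorine: 756.7 / 0.716 = 1057 g.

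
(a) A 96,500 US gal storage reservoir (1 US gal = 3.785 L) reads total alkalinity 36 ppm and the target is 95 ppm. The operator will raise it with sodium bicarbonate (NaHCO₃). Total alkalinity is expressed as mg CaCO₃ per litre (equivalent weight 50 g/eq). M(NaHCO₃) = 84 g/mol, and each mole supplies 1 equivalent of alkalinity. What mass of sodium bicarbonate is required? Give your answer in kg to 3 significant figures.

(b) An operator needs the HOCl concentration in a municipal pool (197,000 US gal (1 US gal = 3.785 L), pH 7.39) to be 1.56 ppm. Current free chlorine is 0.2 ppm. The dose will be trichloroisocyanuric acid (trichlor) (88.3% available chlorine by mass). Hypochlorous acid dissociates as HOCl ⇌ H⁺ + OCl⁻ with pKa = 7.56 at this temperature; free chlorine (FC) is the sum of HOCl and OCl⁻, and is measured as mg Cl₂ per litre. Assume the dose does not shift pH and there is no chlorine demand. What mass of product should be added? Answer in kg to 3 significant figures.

(a) 36.2 kg; (b) 2.04 kg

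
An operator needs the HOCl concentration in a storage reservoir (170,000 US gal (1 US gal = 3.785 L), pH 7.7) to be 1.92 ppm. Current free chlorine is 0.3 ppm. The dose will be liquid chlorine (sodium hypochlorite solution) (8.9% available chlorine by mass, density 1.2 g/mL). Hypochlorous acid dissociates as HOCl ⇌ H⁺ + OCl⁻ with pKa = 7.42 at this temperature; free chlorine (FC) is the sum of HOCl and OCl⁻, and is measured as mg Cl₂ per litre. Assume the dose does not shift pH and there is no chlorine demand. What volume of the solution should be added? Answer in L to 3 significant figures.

31.8 L

Volume: 170,000 US gal × 3.785 L/gal = 643,450 L.
[OCl⁻]/[HOCl] = 10^(pH − pKa) = 10^(7.7 − 7.42) = 1.905; fraction as HOCl = 1/(1 + 1.905) = 0.3442.
Free chlorine required for 1.92 ppm HOCl: 1.92 / 0.3442 = 5.578 ppm.
FC to add: 5.578 − 0.3 = 5.278 mg/L as Cl₂.
Cl₂ equivalent: 5.278 mg/L × 643,450 L = 3396 g.
Product at 8.9% available Cl: 3396 / 0.089 = 38,160 g.
Volume: 38,160 g ÷ 1.2 g/mL = 31,800 mL.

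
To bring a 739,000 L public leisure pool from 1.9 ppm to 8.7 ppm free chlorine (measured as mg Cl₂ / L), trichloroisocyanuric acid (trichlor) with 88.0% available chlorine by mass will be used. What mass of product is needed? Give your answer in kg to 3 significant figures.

5.71 kg

Chlorine deficit: 8.7 − 1.9 = 6.8 ppm = 6.8 mg/L as Cl₂.
Cl₂ equivalent needed: 6.8 mg/L × 739,000 L = 5,025,000 mg = 5025 g.
Product at 88.0% available chlorine: 5025 / 0.88 = 5710 g.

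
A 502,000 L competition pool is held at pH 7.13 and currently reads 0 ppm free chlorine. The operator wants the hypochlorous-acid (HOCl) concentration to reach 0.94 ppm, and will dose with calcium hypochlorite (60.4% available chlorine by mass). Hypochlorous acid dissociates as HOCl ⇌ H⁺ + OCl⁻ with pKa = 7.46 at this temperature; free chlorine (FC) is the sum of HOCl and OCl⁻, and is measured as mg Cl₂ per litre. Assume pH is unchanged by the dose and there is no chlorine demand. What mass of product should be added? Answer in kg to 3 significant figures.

1.15 kg

[OCl⁻]/[HOCl] = 10^(pH − pKa) = 10^(7.13 − 7.46) = 0.4677; fraction as HOCl = 1/(1 + 0.4677) = 0.6813.
Free chlorine required for 0.94 ppm HOCl: 0.94 / 0.6813 = 1.38 ppm.
FC to add: 1.38 − 0 = 1.38 mg/L as Cl₂.
Cl₂ equivalent: 1.38 mg/L × 502,000 L = 692.6 g.
Product at 60.4% available Cl: 692.6 / 0.604 = 1147 g.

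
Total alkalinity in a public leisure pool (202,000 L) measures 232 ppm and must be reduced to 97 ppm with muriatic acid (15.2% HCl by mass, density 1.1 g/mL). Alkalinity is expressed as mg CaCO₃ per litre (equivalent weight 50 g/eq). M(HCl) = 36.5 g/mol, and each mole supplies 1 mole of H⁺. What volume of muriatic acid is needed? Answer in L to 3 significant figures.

Alkalinity to neutralize: (232 − 97) = 135 mg/L as CaCO₃ × 202,000 L = 27,270 g as CaCO₃.
Equivalents of H⁺ required: 27,270 ÷ 50 g/eq = 545.4 eq = 545.4 mol HCl.
Mass of HCl: 545.4 × 36.5 = 19,910 g.
Mass of 15.2% solution: 19,910 / 0.152 = 131,000 g.
Volume: 131,000 g ÷ 1.1 g/mL = 119,100 mL.

119 L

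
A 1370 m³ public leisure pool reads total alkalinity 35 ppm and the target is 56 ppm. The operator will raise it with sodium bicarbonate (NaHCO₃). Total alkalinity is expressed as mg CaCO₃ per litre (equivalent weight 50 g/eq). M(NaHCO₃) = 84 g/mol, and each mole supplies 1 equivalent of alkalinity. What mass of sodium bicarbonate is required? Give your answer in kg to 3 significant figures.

48.3 kg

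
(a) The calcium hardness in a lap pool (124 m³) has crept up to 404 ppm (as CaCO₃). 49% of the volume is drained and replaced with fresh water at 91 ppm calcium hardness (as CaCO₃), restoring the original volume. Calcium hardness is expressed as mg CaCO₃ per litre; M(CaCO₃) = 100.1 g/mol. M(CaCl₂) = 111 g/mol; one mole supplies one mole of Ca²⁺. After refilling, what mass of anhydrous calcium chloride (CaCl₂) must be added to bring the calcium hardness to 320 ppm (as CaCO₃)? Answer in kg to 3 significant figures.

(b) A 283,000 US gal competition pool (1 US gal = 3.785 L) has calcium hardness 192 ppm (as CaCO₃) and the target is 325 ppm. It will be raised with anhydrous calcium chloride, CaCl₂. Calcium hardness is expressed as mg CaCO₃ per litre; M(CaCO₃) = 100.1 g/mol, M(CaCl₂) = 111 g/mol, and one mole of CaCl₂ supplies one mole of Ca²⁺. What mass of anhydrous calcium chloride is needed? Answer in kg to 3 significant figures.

(a) 9.54 kg; (b) 158 kg

(a) Volume: 124 m³ = 124,000 L.
(a) After draining 49% and refilling: 404 × 0.51 + 91 × 0.49 = 250.63 ppm.
(a) Deficit to target: 320 − 250.63 = 69.37 mg/L.
(a) As CaCO₃: 69.37 mg/L × 124,000 L = 8602 g; ÷ 100.1 = 85.93 mol Ca²⁺.
(a) Mass: 85.93 × 111 = 9539 g.

(b) Volume: 283,000 US gal × 3.785 L/gal = 1,071,155 L.
(b) Hardness to add: (325 − 192) = 133 mg/L as CaCO₃ × 1,071,155 L = 142,500 g as CaCO₃.
(b) Moles of Ca²⁺ (1 mol Ca²⁺ ≡ 1 mol CaCO₃): 142,500 / 100.1 g/mol = 1423 mol.
(b) Mass of CaCl₂: 1423 × 111 = 158,000 g.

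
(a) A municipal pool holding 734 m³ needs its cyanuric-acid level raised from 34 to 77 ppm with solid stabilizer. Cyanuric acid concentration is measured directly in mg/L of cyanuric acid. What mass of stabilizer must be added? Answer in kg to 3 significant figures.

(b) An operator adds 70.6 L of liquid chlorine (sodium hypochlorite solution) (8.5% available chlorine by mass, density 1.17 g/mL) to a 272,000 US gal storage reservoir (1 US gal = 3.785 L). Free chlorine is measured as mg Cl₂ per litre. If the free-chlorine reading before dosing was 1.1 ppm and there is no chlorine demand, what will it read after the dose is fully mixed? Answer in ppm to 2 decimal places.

(a) 31.6 kg; (b) 7.92 ppm

(a) Volume: 734 m³ = 734,000 L.
(a) CYA to add: (77 − 34) = 43 mg/L × 734,000 L = 31,560 g cyanuric acid.

(b) Volume: 272,000 US gal × 3.785 L/gal = 1,029,520 L.
(b) Mass of solution: 70.6 L × 1000 mL/L × 1.17 g/mL = 82,600 g.
(b) Available chlorine delivered: 82,600 g × 0.085 = 7021 g as Cl₂.
(b) Concentration rise: 7021 g / 1,029,520 L = 6.82 mg/L = 6.82 ppm.
(b) Final FC: 1.1 + 6.82 = 7.92 ppm.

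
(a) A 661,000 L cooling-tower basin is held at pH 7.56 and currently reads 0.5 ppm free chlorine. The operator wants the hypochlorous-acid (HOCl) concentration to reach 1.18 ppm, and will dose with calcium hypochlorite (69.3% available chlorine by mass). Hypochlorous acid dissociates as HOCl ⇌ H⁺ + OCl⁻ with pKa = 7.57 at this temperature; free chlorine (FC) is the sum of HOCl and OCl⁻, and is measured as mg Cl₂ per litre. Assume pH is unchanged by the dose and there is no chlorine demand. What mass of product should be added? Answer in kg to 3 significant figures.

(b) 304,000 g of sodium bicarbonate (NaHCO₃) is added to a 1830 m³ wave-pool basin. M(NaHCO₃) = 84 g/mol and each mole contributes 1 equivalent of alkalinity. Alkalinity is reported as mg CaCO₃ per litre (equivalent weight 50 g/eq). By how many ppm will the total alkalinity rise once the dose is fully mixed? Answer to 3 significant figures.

(a) [OCl⁻]/[HOCl] = 10^(pH − pKa) = 10^(7.56 − 7.57) = 0.9772; fraction as HOCl = 1/(1 + 0.9772) = 0.5058.
(a) Free chlorine required for 1.18 ppm HOCl: 1.18 / 0.5058 = 2.333 ppm.
(a) FC to add: 2.333 − 0.5 = 1.833 mg/L as Cl₂.
(a) Cl₂ equivalent: 1.833 mg/L × 661,000 L = 1212 g.
(a) Product at 69.3% available Cl: 1212 / 0.693 = 1748 g.

(b) Volume: 1830 m³ = 1,830,000 L.
(b) Moles of NaHCO₃: 304,000 g ÷ 84 g/mol = 3619 mol → 3619 eq of alkalinity.
(b) As CaCO₃: 3619 eq × 50 g/eq = 181,000 g.
(b) Rise: 181,000 g / 1,830,000 L × 1000 = 98.88 mg/L.

(a) 1.75 kg; (b) 98.9 ppm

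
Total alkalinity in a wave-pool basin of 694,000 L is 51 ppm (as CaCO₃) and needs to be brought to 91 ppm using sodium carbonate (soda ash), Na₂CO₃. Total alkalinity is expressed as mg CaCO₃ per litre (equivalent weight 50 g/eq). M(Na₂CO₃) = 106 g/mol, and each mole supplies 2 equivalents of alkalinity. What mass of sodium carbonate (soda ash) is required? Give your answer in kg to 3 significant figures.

29.4 kg

Alkalinity to add: (91 − 51) = 40 mg/L as CaCO₃ × 694,000 L = 27,760 g as CaCO₃.
Equivalents: 27,760 g ÷ 50 g/eq = 555.2 eq.
Each mole of Na₂CO₃ supplies 2 eq, so 555.2 / 2 = 277.6 mol.
Mass: 277.6 mol × 106 g/mol = 29,430 g.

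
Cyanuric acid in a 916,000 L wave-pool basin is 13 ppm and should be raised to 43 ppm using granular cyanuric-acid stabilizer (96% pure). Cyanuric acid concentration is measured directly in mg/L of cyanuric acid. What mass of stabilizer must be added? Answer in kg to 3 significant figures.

28.6 kg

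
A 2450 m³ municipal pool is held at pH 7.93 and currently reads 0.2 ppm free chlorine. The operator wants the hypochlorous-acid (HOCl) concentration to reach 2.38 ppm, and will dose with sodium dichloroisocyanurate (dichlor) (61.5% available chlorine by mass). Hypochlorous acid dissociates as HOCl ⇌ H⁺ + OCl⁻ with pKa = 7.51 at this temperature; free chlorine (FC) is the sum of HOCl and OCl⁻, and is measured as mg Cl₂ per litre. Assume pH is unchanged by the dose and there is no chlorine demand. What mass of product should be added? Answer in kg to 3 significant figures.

33.6 kg

Volume: 2450 m³ = 2,450,000 L.
[OCl⁻]/[HOCl] = 10^(pH − pKa) = 10^(7.93 − 7.51) = 2.63; fraction as HOCl = 1/(1 + 2.63) = 0.2755.
Free chlorine required for 2.38 ppm HOCl: 2.38 / 0.2755 = 8.64 ppm.
FC to add: 8.64 − 0.2 = 8.44 mg/L as Cl₂.
Cl₂ equivalent: 8.44 mg/L × 2,450,000 L = 20,680 g.
Product at 61.5% available Cl: 20,680 / 0.615 = 33,620 g.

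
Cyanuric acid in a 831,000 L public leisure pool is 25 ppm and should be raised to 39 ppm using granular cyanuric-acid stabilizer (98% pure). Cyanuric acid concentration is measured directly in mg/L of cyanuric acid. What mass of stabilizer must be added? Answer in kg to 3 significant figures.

11.9 kg

CYA to add: (39 − 25) = 14 mg/L × 831,000 L = 11,630 g cyanuric acid.
At 98% purity: 11,630 / 0.98 = 11,870 g product.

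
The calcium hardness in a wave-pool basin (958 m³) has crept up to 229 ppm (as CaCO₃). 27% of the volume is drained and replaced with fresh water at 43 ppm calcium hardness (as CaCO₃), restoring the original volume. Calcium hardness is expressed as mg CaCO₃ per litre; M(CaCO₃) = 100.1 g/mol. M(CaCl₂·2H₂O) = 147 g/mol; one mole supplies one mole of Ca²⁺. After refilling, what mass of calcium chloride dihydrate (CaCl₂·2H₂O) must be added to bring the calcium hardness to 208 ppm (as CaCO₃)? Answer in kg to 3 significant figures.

41.1 kg

Volume: 958 m³ = 958,000 L.
After draining 27% and refilling: 229 × 0.73 + 43 × 0.27 = 178.78 ppm.
Deficit to target: 208 − 178.78 = 29.22 mg/L.
As CaCO₃: 29.22 mg/L × 958,000 L = 27,990 g; ÷ 100.1 = 279.6 mol Ca²⁺.
Mass: 279.6 × 147 = 41,110 g.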